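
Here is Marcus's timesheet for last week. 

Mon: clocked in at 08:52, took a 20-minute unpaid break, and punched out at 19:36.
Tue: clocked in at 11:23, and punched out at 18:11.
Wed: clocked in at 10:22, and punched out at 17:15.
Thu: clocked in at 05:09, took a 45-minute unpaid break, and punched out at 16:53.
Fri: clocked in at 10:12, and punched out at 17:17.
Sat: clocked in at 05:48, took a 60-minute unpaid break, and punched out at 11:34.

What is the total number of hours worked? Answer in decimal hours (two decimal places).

46.92 hours

Mon: 08:52–19:36 = 10 h 44 min; less 20 min break → 10 h 24 min
Tue: 11:23–18:11 = 6 h 48 min
Wed: 10:22–17:15 = 6 h 53 min
Thu: 05:09–16:53 = 11 h 44 min; less 45 min break → 10 h 59 min
Fri: 10:12–17:17 = 7 h 5 min
Sat: 05:48–11:34 = 5 h 46 min; less 60 min break → 4 h 46 min
Total: 10 h 24 min + 6 h 48 min + 6 h 53 min + 10 h 59 min + 7 h 5 min + 4 h 46 min = 46 h 55 min.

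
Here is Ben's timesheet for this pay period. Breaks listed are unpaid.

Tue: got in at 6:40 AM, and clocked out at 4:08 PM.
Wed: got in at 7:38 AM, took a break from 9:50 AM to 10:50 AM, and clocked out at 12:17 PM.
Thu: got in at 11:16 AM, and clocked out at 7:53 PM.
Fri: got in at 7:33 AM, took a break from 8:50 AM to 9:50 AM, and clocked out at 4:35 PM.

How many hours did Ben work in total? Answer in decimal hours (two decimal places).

Tue: 6:40 AM–4:08 PM = 9 h 28 min
Wed: 7:38 AM–12:17 PM = 4 h 39 min; less 60 min break → 3 h 39 min
Thu: 11:16 AM–7:53 PM = 8 h 37 min
Fri: 7:33 AM–4:35 PM = 9 h 2 min; less 60 min break → 8 h 2 min
Total: 9 h 28 min + 3 h 39 min + 8 h 37 min + 8 h 2 min = 29 h 46 min.

29.77 hours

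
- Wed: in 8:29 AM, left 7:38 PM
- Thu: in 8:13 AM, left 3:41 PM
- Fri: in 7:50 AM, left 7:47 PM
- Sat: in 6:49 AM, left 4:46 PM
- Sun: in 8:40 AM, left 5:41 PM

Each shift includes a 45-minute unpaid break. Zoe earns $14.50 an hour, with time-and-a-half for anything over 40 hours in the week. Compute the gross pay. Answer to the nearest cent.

Wed: 8:29 AM–7:38 PM = 11 h 9 min; less 45 min break → 10 h 24 min
Thu: 8:13 AM–3:41 PM = 7 h 28 min; less 45 min break → 6 h 43 min
Fri: 7:50 AM–7:47 PM = 11 h 57 min; less 45 min break → 11 h 12 min
Sat: 6:49 AM–4:46 PM = 9 h 57 min; less 45 min break → 9 h 12 min
Sun: 8:40 AM–5:41 PM = 9 h 1 min; less 45 min break → 8 h 16 min
Total worked: 45 h 47 min = 2747 min.
Regular 40 h 0 min = 2400 min at $14.50/h; overtime 5 h 47 min = 347 min at $21.75/h.
Pay = (2400 × $14.50 + 347 × $21.75) ÷ 60 = $705.79.

$705.79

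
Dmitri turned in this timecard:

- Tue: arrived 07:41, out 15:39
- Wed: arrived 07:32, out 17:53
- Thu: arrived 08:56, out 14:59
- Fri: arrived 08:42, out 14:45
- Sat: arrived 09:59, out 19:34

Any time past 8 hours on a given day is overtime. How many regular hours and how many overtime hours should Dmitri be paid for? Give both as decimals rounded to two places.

Tue: 07:41–15:39 = 7 h 58 min
Wed: 07:32–17:53 = 10 h 21 min
Thu: 08:56–14:59 = 6 h 3 min
Fri: 08:42–14:45 = 6 h 3 min
Sat: 09:59–19:34 = 9 h 35 min
Tue reg 7 h 58 min / OT 0 h 0 min; Wed reg 8 h 0 min / OT 2 h 21 min; Thu reg 6 h 3 min / OT 0 h 0 min; Fri reg 6 h 3 min / OT 0 h 0 min; Sat reg 8 h 0 min / OT 1 h 35 min.
Totals: regular 36 h 4 min, overtime 3 h 56 min.

Regular 36.07 hours, overtime 3.93 hours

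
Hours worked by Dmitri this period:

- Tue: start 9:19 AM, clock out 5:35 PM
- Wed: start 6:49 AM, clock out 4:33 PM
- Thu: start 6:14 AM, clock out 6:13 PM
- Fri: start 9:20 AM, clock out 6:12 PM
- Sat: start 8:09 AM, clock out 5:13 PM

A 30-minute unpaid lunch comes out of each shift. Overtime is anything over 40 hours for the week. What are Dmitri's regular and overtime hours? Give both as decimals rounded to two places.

Tue: 9:19 AM–5:35 PM = 8 h 16 min; less 30 min break → 7 h 46 min
Wed: 6:49 AM–4:33 PM = 9 h 44 min; less 30 min break → 9 h 14 min
Thu: 6:14 AM–6:13 PM = 11 h 59 min; less 30 min break → 11 h 29 min
Fri: 9:20 AM–6:12 PM = 8 h 52 min; less 30 min break → 8 h 22 min
Sat: 8:09 AM–5:13 PM = 9 h 4 min; less 30 min break → 8 h 34 min
Total worked: 45 h 25 min = 45.42 h.
Threshold 40 h → overtime 5 h 25 min, regular 40 h 0 min.

Regular 40.00 hours, overtime 5.42 hours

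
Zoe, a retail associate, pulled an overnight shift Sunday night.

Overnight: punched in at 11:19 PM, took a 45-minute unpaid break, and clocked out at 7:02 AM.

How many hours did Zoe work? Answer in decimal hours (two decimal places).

Overnight: 11:19 PM → midnight = 0 h 41 min; midnight → 7:02 AM = 7 h 2 min; span 7 h 43 min; less 45 min break → 6 h 58 min

6.97 hours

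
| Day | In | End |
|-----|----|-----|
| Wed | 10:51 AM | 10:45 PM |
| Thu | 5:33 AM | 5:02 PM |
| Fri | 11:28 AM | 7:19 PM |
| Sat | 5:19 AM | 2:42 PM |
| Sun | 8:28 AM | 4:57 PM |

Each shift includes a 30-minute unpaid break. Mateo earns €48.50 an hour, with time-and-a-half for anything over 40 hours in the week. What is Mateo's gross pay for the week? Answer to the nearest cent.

€2420.15

Wed: 10:51 AM–10:45 PM = 11 h 54 min; less 30 min break → 11 h 24 min
Thu: 5:33 AM–5:02 PM = 11 h 29 min; less 30 min break → 10 h 59 min
Fri: 11:28 AM–7:19 PM = 7 h 51 min; less 30 min break → 7 h 21 min
Sat: 5:19 AM–2:42 PM = 9 h 23 min; less 30 min break → 8 h 53 min
Sun: 8:28 AM–4:57 PM = 8 h 29 min; less 30 min break → 7 h 59 min
Total worked: 46 h 36 min = 2796 min.
Regular 40 h 0 min = 2400 min at €48.50/h; overtime 6 h 36 min = 396 min at €72.75/h.
Pay = (2400 × €48.50 + 396 × €72.75) ÷ 60 = €2420.15.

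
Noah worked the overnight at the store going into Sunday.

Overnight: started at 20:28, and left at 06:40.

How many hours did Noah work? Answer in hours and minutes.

10 h 12 min

Overnight: 20:28 → midnight = 3 h 32 min; midnight → 06:40 = 6 h 40 min; span 10 h 12 min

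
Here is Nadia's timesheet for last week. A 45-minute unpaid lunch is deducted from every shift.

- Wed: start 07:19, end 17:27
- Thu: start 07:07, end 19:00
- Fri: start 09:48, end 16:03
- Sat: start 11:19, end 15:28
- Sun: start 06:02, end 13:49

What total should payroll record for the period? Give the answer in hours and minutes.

36 h 27 min

Wed: 07:19–17:27 = 10 h 8 min; less 45 min break → 9 h 23 min
Thu: 07:07–19:00 = 11 h 53 min; less 45 min break → 11 h 8 min
Fri: 09:48–16:03 = 6 h 15 min; less 45 min break → 5 h 30 min
Sat: 11:19–15:28 = 4 h 9 min; less 45 min break → 3 h 24 min
Sun: 06:02–13:49 = 7 h 47 min; less 45 min break → 7 h 2 min
Total: 9 h 23 min + 11 h 8 min + 5 h 30 min + 3 h 24 min + 7 h 2 min = 36 h 27 min.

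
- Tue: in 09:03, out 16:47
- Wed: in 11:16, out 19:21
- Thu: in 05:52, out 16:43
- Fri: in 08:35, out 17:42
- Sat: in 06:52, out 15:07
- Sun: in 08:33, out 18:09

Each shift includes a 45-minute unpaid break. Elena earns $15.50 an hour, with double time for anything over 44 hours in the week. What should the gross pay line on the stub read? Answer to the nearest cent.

Tue: 09:03–16:47 = 7 h 44 min; less 45 min break → 6 h 59 min
Wed: 11:16–19:21 = 8 h 5 min; less 45 min break → 7 h 20 min
Thu: 05:52–16:43 = 10 h 51 min; less 45 min break → 10 h 6 min
Fri: 08:35–17:42 = 9 h 7 min; less 45 min break → 8 h 22 min
Sat: 06:52–15:07 = 8 h 15 min; less 45 min break → 7 h 30 min
Sun: 08:33–18:09 = 9 h 36 min; less 45 min break → 8 h 51 min
Total worked: 49 h 8 min = 2948 min.
Regular 44 h 0 min = 2640 min at $15.50/h; overtime 5 h 8 min = 308 min at $31.00/h.
Pay = (2640 × $15.50 + 308 × $31.00) ÷ 60 = $841.13.

$841.13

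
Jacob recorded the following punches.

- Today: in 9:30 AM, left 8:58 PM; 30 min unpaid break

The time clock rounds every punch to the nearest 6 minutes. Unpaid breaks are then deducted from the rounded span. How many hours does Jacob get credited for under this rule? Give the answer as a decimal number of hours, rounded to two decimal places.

11.00 hours

Today: in 9:30 AM→9:30 AM, out 8:58 PM→9:00 PM; 11 h 30 min − 30 min = 11 h 0 min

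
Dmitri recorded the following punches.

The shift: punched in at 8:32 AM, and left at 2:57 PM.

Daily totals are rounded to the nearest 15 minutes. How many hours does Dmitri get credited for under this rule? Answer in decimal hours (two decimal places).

The shift: 8:32 AM–2:57 PM = 6 h 25 min → rounds to 6 h 30 min

6.50 hours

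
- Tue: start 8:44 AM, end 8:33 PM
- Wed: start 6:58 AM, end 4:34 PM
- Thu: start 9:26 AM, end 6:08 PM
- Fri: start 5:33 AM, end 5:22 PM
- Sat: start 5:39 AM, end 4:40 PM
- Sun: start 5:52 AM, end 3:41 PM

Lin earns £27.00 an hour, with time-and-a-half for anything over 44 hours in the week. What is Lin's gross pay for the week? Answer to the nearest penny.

Tue: 8:44 AM–8:33 PM = 11 h 49 min
Wed: 6:58 AM–4:34 PM = 9 h 36 min
Thu: 9:26 AM–6:08 PM = 8 h 42 min
Fri: 5:33 AM–5:22 PM = 11 h 49 min
Sat: 5:39 AM–4:40 PM = 11 h 1 min
Sun: 5:52 AM–3:41 PM = 9 h 49 min
Total worked: 62 h 46 min = 3766 min.
Regular 44 h 0 min = 2640 min at £27.00/h; overtime 18 h 46 min = 1126 min at £40.50/h.
Pay = (2640 × £27.00 + 1126 × £40.50) ÷ 60 = £1948.05.

£1948.05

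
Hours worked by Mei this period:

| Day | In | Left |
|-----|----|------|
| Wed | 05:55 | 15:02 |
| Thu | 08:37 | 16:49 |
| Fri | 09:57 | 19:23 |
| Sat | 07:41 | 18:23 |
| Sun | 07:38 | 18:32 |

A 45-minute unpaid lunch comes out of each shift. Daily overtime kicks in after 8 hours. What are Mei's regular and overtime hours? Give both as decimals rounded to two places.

Regular 39.45 hours, overtime 5.15 hours

Wed: 05:55–15:02 = 9 h 7 min; less 45 min break → 8 h 22 min
Thu: 08:37–16:49 = 8 h 12 min; less 45 min break → 7 h 27 min
Fri: 09:57–19:23 = 9 h 26 min; less 45 min break → 8 h 41 min
Sat: 07:41–18:23 = 10 h 42 min; less 45 min break → 9 h 57 min
Sun: 07:38–18:32 = 10 h 54 min; less 45 min break → 10 h 9 min
Wed reg 8 h 0 min / OT 0 h 22 min; Thu reg 7 h 27 min / OT 0 h 0 min; Fri reg 8 h 0 min / OT 0 h 41 min; Sat reg 8 h 0 min / OT 1 h 57 min; Sun reg 8 h 0 min / OT 2 h 9 min.
Totals: regular 39 h 27 min, overtime 5 h 9 min.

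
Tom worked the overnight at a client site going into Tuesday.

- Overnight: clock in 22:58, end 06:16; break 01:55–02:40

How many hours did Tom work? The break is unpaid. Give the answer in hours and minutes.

6 h 33 min

Overnight: 22:58 → midnight = 1 h 2 min; midnight → 06:16 = 6 h 16 min; span 7 h 18 min; less 45 min break → 6 h 33 min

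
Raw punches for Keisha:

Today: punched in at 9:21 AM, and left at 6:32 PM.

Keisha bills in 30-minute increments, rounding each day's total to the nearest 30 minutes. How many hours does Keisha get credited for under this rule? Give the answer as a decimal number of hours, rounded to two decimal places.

9.00 hours

Today: 9:21 AM–6:32 PM = 9 h 11 min → rounds to 9 h 0 min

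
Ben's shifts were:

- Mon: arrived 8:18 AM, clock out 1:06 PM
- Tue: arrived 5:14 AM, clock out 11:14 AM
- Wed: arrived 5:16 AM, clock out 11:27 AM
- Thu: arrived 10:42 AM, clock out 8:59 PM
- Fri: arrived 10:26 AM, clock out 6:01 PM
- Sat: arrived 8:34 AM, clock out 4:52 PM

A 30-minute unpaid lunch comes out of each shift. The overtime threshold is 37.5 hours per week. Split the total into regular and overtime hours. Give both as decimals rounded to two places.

Regular 37.50 hours, overtime 2.65 hours

Mon: 8:18 AM–1:06 PM = 4 h 48 min; less 30 min break → 4 h 18 min
Tue: 5:14 AM–11:14 AM = 6 h 0 min; less 30 min break → 5 h 30 min
Wed: 5:16 AM–11:27 AM = 6 h 11 min; less 30 min break → 5 h 41 min
Thu: 10:42 AM–8:59 PM = 10 h 17 min; less 30 min break → 9 h 47 min
Fri: 10:26 AM–6:01 PM = 7 h 35 min; less 30 min break → 7 h 5 min
Sat: 8:34 AM–4:52 PM = 8 h 18 min; less 30 min break → 7 h 48 min
Total worked: 40 h 9 min = 40.15 h.
Threshold 37.5 h → overtime 2 h 39 min, regular 37 h 30 min.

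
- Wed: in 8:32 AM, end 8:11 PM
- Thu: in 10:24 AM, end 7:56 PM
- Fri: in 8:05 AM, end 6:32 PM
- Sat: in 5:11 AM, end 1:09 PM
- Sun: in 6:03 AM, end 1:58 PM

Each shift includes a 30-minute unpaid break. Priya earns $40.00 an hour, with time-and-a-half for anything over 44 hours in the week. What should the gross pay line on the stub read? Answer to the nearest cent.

Wed: 8:32 AM–8:11 PM = 11 h 39 min; less 30 min break → 11 h 9 min
Thu: 10:24 AM–7:56 PM = 9 h 32 min; less 30 min break → 9 h 2 min
Fri: 8:05 AM–6:32 PM = 10 h 27 min; less 30 min break → 9 h 57 min
Sat: 5:11 AM–1:09 PM = 7 h 58 min; less 30 min break → 7 h 28 min
Sun: 6:03 AM–1:58 PM = 7 h 55 min; less 30 min break → 7 h 25 min
Total worked: 45 h 1 min = 2701 min.
Regular 44 h 0 min = 2640 min at $40.00/h; overtime 1 h 1 min = 61 min at $60.00/h.
Pay = (2640 × $40.00 + 61 × $60.00) ÷ 60 = $1821.00.

$1821.00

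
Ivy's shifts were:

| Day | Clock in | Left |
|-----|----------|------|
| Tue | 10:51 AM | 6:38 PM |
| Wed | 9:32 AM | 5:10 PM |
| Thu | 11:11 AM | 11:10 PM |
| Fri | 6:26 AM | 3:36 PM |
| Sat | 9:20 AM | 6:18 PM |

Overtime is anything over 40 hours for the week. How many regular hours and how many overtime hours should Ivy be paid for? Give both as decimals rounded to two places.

Regular 40.00 hours, overtime 5.53 hours

Tue: 10:51 AM–6:38 PM = 7 h 47 min
Wed: 9:32 AM–5:10 PM = 7 h 38 min
Thu: 11:11 AM–11:10 PM = 11 h 59 min
Fri: 6:26 AM–3:36 PM = 9 h 10 min
Sat: 9:20 AM–6:18 PM = 8 h 58 min
Total worked: 45 h 32 min = 45.53 h.
Threshold 40 h → overtime 5 h 32 min, regular 40 h 0 min.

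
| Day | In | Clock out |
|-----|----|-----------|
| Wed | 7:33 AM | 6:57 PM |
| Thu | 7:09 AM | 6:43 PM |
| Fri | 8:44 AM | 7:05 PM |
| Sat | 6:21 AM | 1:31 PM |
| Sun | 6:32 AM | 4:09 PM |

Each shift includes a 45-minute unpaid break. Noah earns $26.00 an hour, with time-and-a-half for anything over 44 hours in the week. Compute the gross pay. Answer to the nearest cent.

$1235.65

Wed: 7:33 AM–6:57 PM = 11 h 24 min; less 45 min break → 10 h 39 min
Thu: 7:09 AM–6:43 PM = 11 h 34 min; less 45 min break → 10 h 49 min
Fri: 8:44 AM–7:05 PM = 10 h 21 min; less 45 min break → 9 h 36 min
Sat: 6:21 AM–1:31 PM = 7 h 10 min; less 45 min break → 6 h 25 min
Sun: 6:32 AM–4:09 PM = 9 h 37 min; less 45 min break → 8 h 52 min
Total worked: 46 h 21 min = 2781 min.
Regular 44 h 0 min = 2640 min at $26.00/h; overtime 2 h 21 min = 141 min at $39.00/h.
Pay = (2640 × $26.00 + 141 × $39.00) ÷ 60 = $1235.65.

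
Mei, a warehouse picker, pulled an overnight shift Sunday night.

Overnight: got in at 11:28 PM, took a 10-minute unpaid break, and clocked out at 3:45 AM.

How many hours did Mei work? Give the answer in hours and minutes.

4 h 7 min

Overnight: 11:28 PM → midnight = 0 h 32 min; midnight → 3:45 AM = 3 h 45 min; span 4 h 17 min; less 10 min break → 4 h 7 min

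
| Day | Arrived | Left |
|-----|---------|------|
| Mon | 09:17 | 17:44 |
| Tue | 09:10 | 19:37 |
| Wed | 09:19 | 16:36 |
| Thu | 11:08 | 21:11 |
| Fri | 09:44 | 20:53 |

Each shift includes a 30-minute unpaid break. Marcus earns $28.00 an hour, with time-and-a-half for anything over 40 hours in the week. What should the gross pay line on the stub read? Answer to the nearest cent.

Mon: 09:17–17:44 = 8 h 27 min; less 30 min break → 7 h 57 min
Tue: 09:10–19:37 = 10 h 27 min; less 30 min break → 9 h 57 min
Wed: 09:19–16:36 = 7 h 17 min; less 30 min break → 6 h 47 min
Thu: 11:08–21:11 = 10 h 3 min; less 30 min break → 9 h 33 min
Fri: 09:44–20:53 = 11 h 9 min; less 30 min break → 10 h 39 min
Total worked: 44 h 53 min = 2693 min.
Regular 40 h 0 min = 2400 min at $28.00/h; overtime 4 h 53 min = 293 min at $42.00/h.
Pay = (2400 × $28.00 + 293 × $42.00) ÷ 60 = $1325.10.

$1325.10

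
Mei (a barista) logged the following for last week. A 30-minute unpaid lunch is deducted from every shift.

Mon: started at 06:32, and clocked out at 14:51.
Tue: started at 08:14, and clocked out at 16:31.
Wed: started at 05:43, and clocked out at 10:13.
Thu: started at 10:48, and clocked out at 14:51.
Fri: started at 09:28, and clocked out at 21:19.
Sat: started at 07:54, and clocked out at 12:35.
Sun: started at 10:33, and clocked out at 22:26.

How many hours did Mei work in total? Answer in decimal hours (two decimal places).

Mon: 06:32–14:51 = 8 h 19 min; less 30 min break → 7 h 49 min
Tue: 08:14–16:31 = 8 h 17 min; less 30 min break → 7 h 47 min
Wed: 05:43–10:13 = 4 h 30 min; less 30 min break → 4 h 0 min
Thu: 10:48–14:51 = 4 h 3 min; less 30 min break → 3 h 33 min
Fri: 09:28–21:19 = 11 h 51 min; less 30 min break → 11 h 21 min
Sat: 07:54–12:35 = 4 h 41 min; less 30 min break → 4 h 11 min
Sun: 10:33–22:26 = 11 h 53 min; less 30 min break → 11 h 23 min
Total: 7 h 49 min + 7 h 47 min + 4 h 0 min + 3 h 33 min + 11 h 21 min + 4 h 11 min + 11 h 23 min = 50 h 4 min.

50.07 hours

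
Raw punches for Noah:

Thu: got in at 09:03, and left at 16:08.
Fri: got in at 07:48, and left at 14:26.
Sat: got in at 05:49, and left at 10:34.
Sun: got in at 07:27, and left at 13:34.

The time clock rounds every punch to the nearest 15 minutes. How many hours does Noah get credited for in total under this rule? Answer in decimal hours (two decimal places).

Thu: in 09:03→09:00, out 16:08→16:15; 7 h 15 min
Fri: in 07:48→07:45, out 14:26→14:30; 6 h 45 min
Sat: in 05:49→05:45, out 10:34→10:30; 4 h 45 min
Sun: in 07:27→07:30, out 13:34→13:30; 6 h 0 min
Total credited: 24 h 45 min.

24.75 hours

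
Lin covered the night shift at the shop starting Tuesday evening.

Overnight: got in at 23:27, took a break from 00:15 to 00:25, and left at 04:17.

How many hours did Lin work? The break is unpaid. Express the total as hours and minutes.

4 h 40 min

Overnight: 23:27 → midnight = 0 h 33 min; midnight → 04:17 = 4 h 17 min; span 4 h 50 min; less 10 min break → 4 h 40 min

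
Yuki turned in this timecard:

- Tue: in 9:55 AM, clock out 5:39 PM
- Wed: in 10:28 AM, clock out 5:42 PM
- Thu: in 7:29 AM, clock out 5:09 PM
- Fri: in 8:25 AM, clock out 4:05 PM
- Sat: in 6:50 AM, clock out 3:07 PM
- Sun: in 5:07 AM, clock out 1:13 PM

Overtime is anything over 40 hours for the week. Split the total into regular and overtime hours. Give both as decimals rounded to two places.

Regular 40.00 hours, overtime 8.68 hours

Tue: 9:55 AM–5:39 PM = 7 h 44 min
Wed: 10:28 AM–5:42 PM = 7 h 14 min
Thu: 7:29 AM–5:09 PM = 9 h 40 min
Fri: 8:25 AM–4:05 PM = 7 h 40 min
Sat: 6:50 AM–3:07 PM = 8 h 17 min
Sun: 5:07 AM–1:13 PM = 8 h 6 min
Total worked: 48 h 41 min = 48.68 h.
Threshold 40 h → overtime 8 h 41 min, regular 40 h 0 min.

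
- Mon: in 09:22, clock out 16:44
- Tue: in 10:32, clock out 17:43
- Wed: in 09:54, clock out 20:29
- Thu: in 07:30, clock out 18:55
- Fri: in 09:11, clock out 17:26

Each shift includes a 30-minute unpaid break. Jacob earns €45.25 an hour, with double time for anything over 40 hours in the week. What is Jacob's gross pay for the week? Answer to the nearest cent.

€2018.15

Mon: 09:22–16:44 = 7 h 22 min; less 30 min break → 6 h 52 min
Tue: 10:32–17:43 = 7 h 11 min; less 30 min break → 6 h 41 min
Wed: 09:54–20:29 = 10 h 35 min; less 30 min break → 10 h 5 min
Thu: 07:30–18:55 = 11 h 25 min; less 30 min break → 10 h 55 min
Fri: 09:11–17:26 = 8 h 15 min; less 30 min break → 7 h 45 min
Total worked: 42 h 18 min = 2538 min.
Regular 40 h 0 min = 2400 min at €45.25/h; overtime 2 h 18 min = 138 min at €90.50/h.
Pay = (2400 × €45.25 + 138 × €90.50) ÷ 60 = €2018.15.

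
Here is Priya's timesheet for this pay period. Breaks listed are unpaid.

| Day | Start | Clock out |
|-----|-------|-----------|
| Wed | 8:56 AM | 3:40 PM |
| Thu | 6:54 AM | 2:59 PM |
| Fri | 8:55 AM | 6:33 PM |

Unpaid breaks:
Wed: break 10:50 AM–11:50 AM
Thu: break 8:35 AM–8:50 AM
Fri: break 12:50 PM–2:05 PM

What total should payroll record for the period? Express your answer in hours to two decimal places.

21.95 hours

Wed: 8:56 AM–3:40 PM = 6 h 44 min; less 60 min break → 5 h 44 min
Thu: 6:54 AM–2:59 PM = 8 h 5 min; less 15 min break → 7 h 50 min
Fri: 8:55 AM–6:33 PM = 9 h 38 min; less 75 min break → 8 h 23 min
Total: 5 h 44 min + 7 h 50 min + 8 h 23 min = 21 h 57 min.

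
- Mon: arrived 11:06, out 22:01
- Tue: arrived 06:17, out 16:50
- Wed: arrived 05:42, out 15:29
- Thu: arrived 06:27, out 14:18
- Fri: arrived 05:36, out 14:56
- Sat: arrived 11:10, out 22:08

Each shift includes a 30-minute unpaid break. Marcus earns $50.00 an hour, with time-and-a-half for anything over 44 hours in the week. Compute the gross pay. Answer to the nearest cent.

Mon: 11:06–22:01 = 10 h 55 min; less 30 min break → 10 h 25 min
Tue: 06:17–16:50 = 10 h 33 min; less 30 min break → 10 h 3 min
Wed: 05:42–15:29 = 9 h 47 min; less 30 min break → 9 h 17 min
Thu: 06:27–14:18 = 7 h 51 min; less 30 min break → 7 h 21 min
Fri: 05:36–14:56 = 9 h 20 min; less 30 min break → 8 h 50 min
Sat: 11:10–22:08 = 10 h 58 min; less 30 min break → 10 h 28 min
Total worked: 56 h 24 min = 3384 min.
Regular 44 h 0 min = 2640 min at $50.00/h; overtime 12 h 24 min = 744 min at $75.00/h.
Pay = (2640 × $50.00 + 744 × $75.00) ÷ 60 = $3130.00.

$3130.00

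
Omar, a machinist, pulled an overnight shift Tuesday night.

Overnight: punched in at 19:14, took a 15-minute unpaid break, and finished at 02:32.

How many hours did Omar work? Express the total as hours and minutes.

Overnight: 19:14 → midnight = 4 h 46 min; midnight → 02:32 = 2 h 32 min; span 7 h 18 min; less 15 min break → 7 h 3 min

7 h 3 min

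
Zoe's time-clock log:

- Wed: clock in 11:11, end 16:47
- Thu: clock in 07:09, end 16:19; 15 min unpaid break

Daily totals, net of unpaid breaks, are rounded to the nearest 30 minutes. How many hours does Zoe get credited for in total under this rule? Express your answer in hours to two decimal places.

Wed: 11:11–16:47 = 5 h 36 min → rounds to 5 h 30 min
Thu: 07:09–16:19 = 9 h 10 min − 15 min = 8 h 55 min → rounds to 9 h 0 min
Total credited: 14 h 30 min.

14.50 hours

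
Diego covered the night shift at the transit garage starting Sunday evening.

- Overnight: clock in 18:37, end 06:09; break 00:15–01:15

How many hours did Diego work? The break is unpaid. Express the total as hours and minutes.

10 h 32 min

Overnight: 18:37 → midnight = 5 h 23 min; midnight → 06:09 = 6 h 9 min; span 11 h 32 min; less 60 min break → 10 h 32 min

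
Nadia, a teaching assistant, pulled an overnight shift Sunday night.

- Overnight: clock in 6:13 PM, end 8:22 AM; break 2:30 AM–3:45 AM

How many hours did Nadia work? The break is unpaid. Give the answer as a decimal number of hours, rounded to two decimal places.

12.90 hours

Overnight: 6:13 PM → midnight = 5 h 47 min; midnight → 8:22 AM = 8 h 22 min; span 14 h 9 min; less 75 min break → 12 h 54 min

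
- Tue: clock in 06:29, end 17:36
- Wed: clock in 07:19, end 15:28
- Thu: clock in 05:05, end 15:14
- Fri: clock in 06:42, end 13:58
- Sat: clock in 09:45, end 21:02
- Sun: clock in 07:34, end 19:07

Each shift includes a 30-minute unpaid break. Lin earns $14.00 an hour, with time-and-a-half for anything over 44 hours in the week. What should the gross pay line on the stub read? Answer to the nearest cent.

$878.85

Tue: 06:29–17:36 = 11 h 7 min; less 30 min break → 10 h 37 min
Wed: 07:19–15:28 = 8 h 9 min; less 30 min break → 7 h 39 min
Thu: 05:05–15:14 = 10 h 9 min; less 30 min break → 9 h 39 min
Fri: 06:42–13:58 = 7 h 16 min; less 30 min break → 6 h 46 min
Sat: 09:45–21:02 = 11 h 17 min; less 30 min break → 10 h 47 min
Sun: 07:34–19:07 = 11 h 33 min; less 30 min break → 11 h 3 min
Total worked: 56 h 31 min = 3391 min.
Regular 44 h 0 min = 2640 min at $14.00/h; overtime 12 h 31 min = 751 min at $21.00/h.
Pay = (2640 × $14.00 + 751 × $21.00) ÷ 60 = $878.85.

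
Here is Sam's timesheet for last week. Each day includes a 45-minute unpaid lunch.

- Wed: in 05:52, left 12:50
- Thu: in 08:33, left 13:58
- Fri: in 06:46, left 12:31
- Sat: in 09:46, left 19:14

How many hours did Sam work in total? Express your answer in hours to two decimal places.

Wed: 05:52–12:50 = 6 h 58 min; less 45 min break → 6 h 13 min
Thu: 08:33–13:58 = 5 h 25 min; less 45 min break → 4 h 40 min
Fri: 06:46–12:31 = 5 h 45 min; less 45 min break → 5 h 0 min
Sat: 09:46–19:14 = 9 h 28 min; less 45 min break → 8 h 43 min
Total: 6 h 13 min + 4 h 40 min + 5 h 0 min + 8 h 43 min = 24 h 36 min.

24.60 hours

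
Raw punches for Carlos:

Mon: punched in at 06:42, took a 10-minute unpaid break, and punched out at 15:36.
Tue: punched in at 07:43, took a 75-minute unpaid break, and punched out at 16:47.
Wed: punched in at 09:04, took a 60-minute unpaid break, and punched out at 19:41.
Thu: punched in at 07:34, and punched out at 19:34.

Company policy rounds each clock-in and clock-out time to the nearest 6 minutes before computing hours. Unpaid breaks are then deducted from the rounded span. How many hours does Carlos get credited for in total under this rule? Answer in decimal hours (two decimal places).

Mon: in 06:42→06:42, out 15:36→15:36; 8 h 54 min − 10 min = 8 h 44 min
Tue: in 07:43→07:42, out 16:47→16:48; 9 h 6 min − 75 min = 7 h 51 min
Wed: in 09:04→09:06, out 19:41→19:42; 10 h 36 min − 60 min = 9 h 36 min
Thu: in 07:34→07:36, out 19:34→19:36; 12 h 0 min
Total credited: 38 h 11 min.

38.18 hours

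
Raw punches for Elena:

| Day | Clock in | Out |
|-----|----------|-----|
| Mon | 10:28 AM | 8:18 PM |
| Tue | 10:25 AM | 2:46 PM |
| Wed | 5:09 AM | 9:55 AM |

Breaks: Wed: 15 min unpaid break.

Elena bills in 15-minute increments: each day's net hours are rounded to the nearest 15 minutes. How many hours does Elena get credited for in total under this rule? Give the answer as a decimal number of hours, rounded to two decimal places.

18.50 hours

Mon: 10:28 AM–8:18 PM = 9 h 50 min → rounds to 9 h 45 min
Tue: 10:25 AM–2:46 PM = 4 h 21 min → rounds to 4 h 15 min
Wed: 5:09 AM–9:55 AM = 4 h 46 min − 15 min = 4 h 31 min → rounds to 4 h 30 min
Total credited: 18 h 30 min.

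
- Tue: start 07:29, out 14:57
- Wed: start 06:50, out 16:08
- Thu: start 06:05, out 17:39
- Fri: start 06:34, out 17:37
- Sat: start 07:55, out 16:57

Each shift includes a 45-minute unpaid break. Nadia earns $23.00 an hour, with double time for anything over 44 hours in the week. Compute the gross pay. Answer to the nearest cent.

Tue: 07:29–14:57 = 7 h 28 min; less 45 min break → 6 h 43 min
Wed: 06:50–16:08 = 9 h 18 min; less 45 min break → 8 h 33 min
Thu: 06:05–17:39 = 11 h 34 min; less 45 min break → 10 h 49 min
Fri: 06:34–17:37 = 11 h 3 min; less 45 min break → 10 h 18 min
Sat: 07:55–16:57 = 9 h 2 min; less 45 min break → 8 h 17 min
Total worked: 44 h 40 min = 2680 min.
Regular 44 h 0 min = 2640 min at $23.00/h; overtime 0 h 40 min = 40 min at $46.00/h.
Pay = (2640 × $23.00 + 40 × $46.00) ÷ 60 = $1042.67.

$1042.67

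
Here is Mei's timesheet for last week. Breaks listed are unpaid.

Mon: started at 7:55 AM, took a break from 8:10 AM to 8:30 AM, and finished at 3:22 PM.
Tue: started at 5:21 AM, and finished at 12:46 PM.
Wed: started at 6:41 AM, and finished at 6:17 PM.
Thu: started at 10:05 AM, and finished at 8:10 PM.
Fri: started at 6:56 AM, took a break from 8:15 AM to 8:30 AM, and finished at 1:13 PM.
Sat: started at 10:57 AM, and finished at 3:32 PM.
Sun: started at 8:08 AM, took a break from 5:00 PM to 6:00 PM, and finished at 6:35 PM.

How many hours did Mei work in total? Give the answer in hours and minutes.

56 h 17 min

Mon: 7:55 AM–3:22 PM = 7 h 27 min; less 20 min break → 7 h 7 min
Tue: 5:21 AM–12:46 PM = 7 h 25 min
Wed: 6:41 AM–6:17 PM = 11 h 36 min
Thu: 10:05 AM–8:10 PM = 10 h 5 min
Fri: 6:56 AM–1:13 PM = 6 h 17 min; less 15 min break → 6 h 2 min
Sat: 10:57 AM–3:32 PM = 4 h 35 min
Sun: 8:08 AM–6:35 PM = 10 h 27 min; less 60 min break → 9 h 27 min
Total: 7 h 7 min + 7 h 25 min + 11 h 36 min + 10 h 5 min + 6 h 2 min + 4 h 35 min + 9 h 27 min = 56 h 17 min.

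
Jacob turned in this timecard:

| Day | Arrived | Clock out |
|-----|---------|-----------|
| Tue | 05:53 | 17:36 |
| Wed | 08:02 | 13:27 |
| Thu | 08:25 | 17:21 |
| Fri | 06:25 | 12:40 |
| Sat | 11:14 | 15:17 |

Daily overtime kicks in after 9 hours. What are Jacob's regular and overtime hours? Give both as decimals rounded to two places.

Tue: 05:53–17:36 = 11 h 43 min
Wed: 08:02–13:27 = 5 h 25 min
Thu: 08:25–17:21 = 8 h 56 min
Fri: 06:25–12:40 = 6 h 15 min
Sat: 11:14–15:17 = 4 h 3 min
Tue reg 9 h 0 min / OT 2 h 43 min; Wed reg 5 h 25 min / OT 0 h 0 min; Thu reg 8 h 56 min / OT 0 h 0 min; Fri reg 6 h 15 min / OT 0 h 0 min; Sat reg 4 h 3 min / OT 0 h 0 min.
Totals: regular 33 h 39 min, overtime 2 h 43 min.

Regular 33.65 hours, overtime 2.72 hours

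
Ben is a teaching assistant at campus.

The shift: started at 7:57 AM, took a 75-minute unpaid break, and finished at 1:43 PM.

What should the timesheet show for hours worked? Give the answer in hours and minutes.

4 h 31 min

The shift: 7:57 AM–1:43 PM = 5 h 46 min; less 75 min break → 4 h 31 min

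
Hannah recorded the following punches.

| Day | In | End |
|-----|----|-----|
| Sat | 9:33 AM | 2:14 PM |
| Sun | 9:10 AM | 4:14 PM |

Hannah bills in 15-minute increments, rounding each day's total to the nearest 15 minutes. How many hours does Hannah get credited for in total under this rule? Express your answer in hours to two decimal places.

11.75 hours

Sat: 9:33 AM–2:14 PM = 4 h 41 min → rounds to 4 h 45 min
Sun: 9:10 AM–4:14 PM = 7 h 4 min → rounds to 7 h 0 min
Total credited: 11 h 45 min.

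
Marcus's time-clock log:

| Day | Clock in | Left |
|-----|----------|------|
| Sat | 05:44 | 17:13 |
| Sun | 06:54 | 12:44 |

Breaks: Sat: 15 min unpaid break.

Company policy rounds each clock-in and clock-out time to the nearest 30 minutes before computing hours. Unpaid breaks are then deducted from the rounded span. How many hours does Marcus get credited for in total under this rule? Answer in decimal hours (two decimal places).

16.75 hours

Sat: in 05:44→05:30, out 17:13→17:00; 11 h 30 min − 15 min = 11 h 15 min
Sun: in 06:54→07:00, out 12:44→12:30; 5 h 30 min
Total credited: 16 h 45 min.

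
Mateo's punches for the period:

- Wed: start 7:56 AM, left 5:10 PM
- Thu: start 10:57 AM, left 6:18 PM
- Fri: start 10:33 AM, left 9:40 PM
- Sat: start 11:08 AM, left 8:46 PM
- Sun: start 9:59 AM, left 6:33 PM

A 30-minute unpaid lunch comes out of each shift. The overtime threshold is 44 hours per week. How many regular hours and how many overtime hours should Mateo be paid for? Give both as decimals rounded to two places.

Wed: 7:56 AM–5:10 PM = 9 h 14 min; less 30 min break → 8 h 44 min
Thu: 10:57 AM–6:18 PM = 7 h 21 min; less 30 min break → 6 h 51 min
Fri: 10:33 AM–9:40 PM = 11 h 7 min; less 30 min break → 10 h 37 min
Sat: 11:08 AM–8:46 PM = 9 h 38 min; less 30 min break → 9 h 8 min
Sun: 9:59 AM–6:33 PM = 8 h 34 min; less 30 min break → 8 h 4 min
Total worked: 43 h 24 min = 43.40 h.
Threshold 44 h → overtime 0 h 0 min, regular 43 h 24 min.

Regular 43.40 hours, overtime 0.00 hours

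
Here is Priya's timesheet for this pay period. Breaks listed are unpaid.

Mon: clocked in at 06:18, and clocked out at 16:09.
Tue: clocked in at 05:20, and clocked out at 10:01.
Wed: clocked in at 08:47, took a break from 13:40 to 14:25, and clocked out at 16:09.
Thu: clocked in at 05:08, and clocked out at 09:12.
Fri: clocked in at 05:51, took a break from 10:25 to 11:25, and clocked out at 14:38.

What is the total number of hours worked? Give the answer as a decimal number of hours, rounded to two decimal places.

33.00 hours

Mon: 06:18–16:09 = 9 h 51 min
Tue: 05:20–10:01 = 4 h 41 min
Wed: 08:47–16:09 = 7 h 22 min; less 45 min break → 6 h 37 min
Thu: 05:08–09:12 = 4 h 4 min
Fri: 05:51–14:38 = 8 h 47 min; less 60 min break → 7 h 47 min
Total: 9 h 51 min + 4 h 41 min + 6 h 37 min + 4 h 4 min + 7 h 47 min = 33 h 0 min.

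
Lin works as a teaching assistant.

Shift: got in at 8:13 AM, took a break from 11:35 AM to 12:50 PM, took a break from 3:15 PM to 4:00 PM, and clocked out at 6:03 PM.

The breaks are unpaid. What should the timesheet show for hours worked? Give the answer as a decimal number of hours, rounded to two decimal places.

7.83 hours

Shift: 8:13 AM–6:03 PM = 9 h 50 min; less 120 min break → 7 h 50 min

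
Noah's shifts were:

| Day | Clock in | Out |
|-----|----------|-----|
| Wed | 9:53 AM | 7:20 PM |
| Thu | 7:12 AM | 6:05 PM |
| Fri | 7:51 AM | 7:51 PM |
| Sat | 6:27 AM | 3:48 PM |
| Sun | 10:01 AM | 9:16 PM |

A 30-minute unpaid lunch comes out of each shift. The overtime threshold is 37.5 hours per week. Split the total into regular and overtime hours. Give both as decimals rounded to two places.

Regular 37.50 hours, overtime 12.93 hours

Wed: 9:53 AM–7:20 PM = 9 h 27 min; less 30 min break → 8 h 57 min
Thu: 7:12 AM–6:05 PM = 10 h 53 min; less 30 min break → 10 h 23 min
Fri: 7:51 AM–7:51 PM = 12 h 0 min; less 30 min break → 11 h 30 min
Sat: 6:27 AM–3:48 PM = 9 h 21 min; less 30 min break → 8 h 51 min
Sun: 10:01 AM–9:16 PM = 11 h 15 min; less 30 min break → 10 h 45 min
Total worked: 50 h 26 min = 50.43 h.
Threshold 37.5 h → overtime 12 h 56 min, regular 37 h 30 min.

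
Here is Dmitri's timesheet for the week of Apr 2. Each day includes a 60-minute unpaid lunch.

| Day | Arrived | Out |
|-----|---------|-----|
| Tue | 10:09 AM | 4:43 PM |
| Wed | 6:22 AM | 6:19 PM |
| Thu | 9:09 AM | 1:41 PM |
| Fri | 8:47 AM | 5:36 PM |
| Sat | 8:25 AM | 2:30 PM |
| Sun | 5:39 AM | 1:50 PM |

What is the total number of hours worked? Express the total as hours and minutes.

40 h 8 min

Tue: 10:09 AM–4:43 PM = 6 h 34 min; less 60 min break → 5 h 34 min
Wed: 6:22 AM–6:19 PM = 11 h 57 min; less 60 min break → 10 h 57 min
Thu: 9:09 AM–1:41 PM = 4 h 32 min; less 60 min break → 3 h 32 min
Fri: 8:47 AM–5:36 PM = 8 h 49 min; less 60 min break → 7 h 49 min
Sat: 8:25 AM–2:30 PM = 6 h 5 min; less 60 min break → 5 h 5 min
Sun: 5:39 AM–1:50 PM = 8 h 11 min; less 60 min break → 7 h 11 min
Total: 5 h 34 min + 10 h 57 min + 3 h 32 min + 7 h 49 min + 5 h 5 min + 7 h 11 min = 40 h 8 min.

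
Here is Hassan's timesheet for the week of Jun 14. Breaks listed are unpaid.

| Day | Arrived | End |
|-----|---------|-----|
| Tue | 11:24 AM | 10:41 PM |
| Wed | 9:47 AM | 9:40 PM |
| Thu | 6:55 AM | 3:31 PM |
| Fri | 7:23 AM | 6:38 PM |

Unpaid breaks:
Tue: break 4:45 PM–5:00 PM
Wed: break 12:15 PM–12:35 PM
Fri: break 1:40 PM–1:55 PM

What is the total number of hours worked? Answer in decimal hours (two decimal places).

Tue: 11:24 AM–10:41 PM = 11 h 17 min; less 15 min break → 11 h 2 min
Wed: 9:47 AM–9:40 PM = 11 h 53 min; less 20 min break → 11 h 33 min
Thu: 6:55 AM–3:31 PM = 8 h 36 min
Fri: 7:23 AM–6:38 PM = 11 h 15 min; less 15 min break → 11 h 0 min
Total: 11 h 2 min + 11 h 33 min + 8 h 36 min + 11 h 0 min = 42 h 11 min.

42.18 hours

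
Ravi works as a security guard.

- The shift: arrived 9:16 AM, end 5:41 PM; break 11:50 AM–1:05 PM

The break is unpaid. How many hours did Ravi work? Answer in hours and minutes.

The shift: 9:16 AM–5:41 PM = 8 h 25 min; less 75 min break → 7 h 10 min

7 h 10 min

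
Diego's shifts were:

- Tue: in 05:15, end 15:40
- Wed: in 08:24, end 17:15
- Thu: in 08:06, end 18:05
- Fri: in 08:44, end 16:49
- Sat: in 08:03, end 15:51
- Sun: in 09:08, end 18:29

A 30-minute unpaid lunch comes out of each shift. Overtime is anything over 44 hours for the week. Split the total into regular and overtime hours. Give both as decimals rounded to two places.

Regular 44.00 hours, overtime 7.48 hours

Tue: 05:15–15:40 = 10 h 25 min; less 30 min break → 9 h 55 min
Wed: 08:24–17:15 = 8 h 51 min; less 30 min break → 8 h 21 min
Thu: 08:06–18:05 = 9 h 59 min; less 30 min break → 9 h 29 min
Fri: 08:44–16:49 = 8 h 5 min; less 30 min break → 7 h 35 min
Sat: 08:03–15:51 = 7 h 48 min; less 30 min break → 7 h 18 min
Sun: 09:08–18:29 = 9 h 21 min; less 30 min break → 8 h 51 min
Total worked: 51 h 29 min = 51.48 h.
Threshold 44 h → overtime 7 h 29 min, regular 44 h 0 min.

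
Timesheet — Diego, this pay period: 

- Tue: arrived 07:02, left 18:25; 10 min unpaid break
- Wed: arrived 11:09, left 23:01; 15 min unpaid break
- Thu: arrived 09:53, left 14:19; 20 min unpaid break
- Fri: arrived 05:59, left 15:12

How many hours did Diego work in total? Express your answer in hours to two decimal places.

36.15 hours

Tue: 07:02–18:25 = 11 h 23 min; less 10 min break → 11 h 13 min
Wed: 11:09–23:01 = 11 h 52 min; less 15 min break → 11 h 37 min
Thu: 09:53–14:19 = 4 h 26 min; less 20 min break → 4 h 6 min
Fri: 05:59–15:12 = 9 h 13 min
Total: 11 h 13 min + 11 h 37 min + 4 h 6 min + 9 h 13 min = 36 h 9 min.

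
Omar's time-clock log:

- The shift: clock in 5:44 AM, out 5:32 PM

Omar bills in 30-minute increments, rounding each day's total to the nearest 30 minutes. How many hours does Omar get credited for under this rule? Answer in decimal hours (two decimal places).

The shift: 5:44 AM–5:32 PM = 11 h 48 min → rounds to 12 h 0 min

12.00 hours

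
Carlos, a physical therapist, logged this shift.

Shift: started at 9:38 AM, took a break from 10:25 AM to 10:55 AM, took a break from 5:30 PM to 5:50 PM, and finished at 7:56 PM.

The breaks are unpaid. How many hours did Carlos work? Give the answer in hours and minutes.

9 h 28 min

Shift: 9:38 AM–7:56 PM = 10 h 18 min; less 50 min break → 9 h 28 min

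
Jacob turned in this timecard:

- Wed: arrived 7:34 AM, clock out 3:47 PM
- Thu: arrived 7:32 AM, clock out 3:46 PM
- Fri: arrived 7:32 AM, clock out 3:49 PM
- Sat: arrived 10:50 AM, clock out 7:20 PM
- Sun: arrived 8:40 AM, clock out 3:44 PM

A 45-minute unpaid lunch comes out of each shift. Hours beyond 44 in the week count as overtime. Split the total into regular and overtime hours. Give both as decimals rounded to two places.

Wed: 7:34 AM–3:47 PM = 8 h 13 min; less 45 min break → 7 h 28 min
Thu: 7:32 AM–3:46 PM = 8 h 14 min; less 45 min break → 7 h 29 min
Fri: 7:32 AM–3:49 PM = 8 h 17 min; less 45 min break → 7 h 32 min
Sat: 10:50 AM–7:20 PM = 8 h 30 min; less 45 min break → 7 h 45 min
Sun: 8:40 AM–3:44 PM = 7 h 4 min; less 45 min break → 6 h 19 min
Total worked: 36 h 33 min = 36.55 h.
Threshold 44 h → overtime 0 h 0 min, regular 36 h 33 min.

Regular 36.55 hours, overtime 0.00 hours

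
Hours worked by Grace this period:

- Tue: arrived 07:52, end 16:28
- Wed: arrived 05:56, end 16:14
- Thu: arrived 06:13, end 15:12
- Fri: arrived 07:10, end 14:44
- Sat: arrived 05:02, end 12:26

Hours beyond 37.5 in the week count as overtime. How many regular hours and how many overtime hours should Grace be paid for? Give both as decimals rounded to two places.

Regular 37.50 hours, overtime 5.35 hours

Tue: 07:52–16:28 = 8 h 36 min
Wed: 05:56–16:14 = 10 h 18 min
Thu: 06:13–15:12 = 8 h 59 min
Fri: 07:10–14:44 = 7 h 34 min
Sat: 05:02–12:26 = 7 h 24 min
Total worked: 42 h 51 min = 42.85 h.
Threshold 37.5 h → overtime 5 h 21 min, regular 37 h 30 min.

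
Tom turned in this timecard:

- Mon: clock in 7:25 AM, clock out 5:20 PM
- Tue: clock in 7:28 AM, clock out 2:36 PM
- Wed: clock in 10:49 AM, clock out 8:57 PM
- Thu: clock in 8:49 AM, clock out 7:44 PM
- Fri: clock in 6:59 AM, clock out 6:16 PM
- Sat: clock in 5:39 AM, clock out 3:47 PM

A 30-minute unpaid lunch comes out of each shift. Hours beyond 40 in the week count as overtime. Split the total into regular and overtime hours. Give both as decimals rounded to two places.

Regular 40.00 hours, overtime 16.52 hours

Mon: 7:25 AM–5:20 PM = 9 h 55 min; less 30 min break → 9 h 25 min
Tue: 7:28 AM–2:36 PM = 7 h 8 min; less 30 min break → 6 h 38 min
Wed: 10:49 AM–8:57 PM = 10 h 8 min; less 30 min break → 9 h 38 min
Thu: 8:49 AM–7:44 PM = 10 h 55 min; less 30 min break → 10 h 25 min
Fri: 6:59 AM–6:16 PM = 11 h 17 min; less 30 min break → 10 h 47 min
Sat: 5:39 AM–3:47 PM = 10 h 8 min; less 30 min break → 9 h 38 min
Total worked: 56 h 31 min = 56.52 h.
Threshold 40 h → overtime 16 h 31 min, regular 40 h 0 min.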